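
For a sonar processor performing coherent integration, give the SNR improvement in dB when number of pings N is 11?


Gain = 10*log10(11) = 10.41

10.41 dB


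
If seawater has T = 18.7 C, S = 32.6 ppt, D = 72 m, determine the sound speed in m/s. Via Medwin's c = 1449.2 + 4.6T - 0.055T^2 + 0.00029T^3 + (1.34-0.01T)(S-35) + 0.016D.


c = 1449.2 + 4.6*18.7 - 0.055*18.7^2 + 0.00029*18.7^3 + (1.34 - 0.01*18.7)*(32.6 - 35) + 0.016*72 = 1516.27

1516.27 m/s


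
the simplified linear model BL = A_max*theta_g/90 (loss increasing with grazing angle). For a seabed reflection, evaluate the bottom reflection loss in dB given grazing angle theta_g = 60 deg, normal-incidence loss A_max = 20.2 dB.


BL = A_max * theta_g / 90 = 20.2 * 60 / 90 = 13.47

13.47 dB


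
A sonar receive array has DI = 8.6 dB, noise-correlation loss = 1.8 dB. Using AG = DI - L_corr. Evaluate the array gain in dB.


6.8 dB


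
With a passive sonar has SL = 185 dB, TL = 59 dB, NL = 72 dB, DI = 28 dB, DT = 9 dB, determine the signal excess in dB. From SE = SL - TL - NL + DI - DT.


73 dB


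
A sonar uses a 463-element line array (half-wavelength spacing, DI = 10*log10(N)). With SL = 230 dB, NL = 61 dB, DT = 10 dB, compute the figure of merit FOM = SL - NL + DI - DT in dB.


Step 1: DI = 10*log10(463) = 26.66 dB
Step 2: FOM = SL - NL + DI - DT = 230 - 61 + 26.66 - 10 = 185.66

185.66 dB


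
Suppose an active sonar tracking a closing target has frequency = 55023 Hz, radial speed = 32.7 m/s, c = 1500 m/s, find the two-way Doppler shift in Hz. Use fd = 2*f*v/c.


fd = 2*f*v/c = 2 * 55023 * 32.7 / 1500 = 2399.0

2399.0 Hz


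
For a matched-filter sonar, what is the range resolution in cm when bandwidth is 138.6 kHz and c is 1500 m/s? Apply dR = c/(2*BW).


0.54 cm


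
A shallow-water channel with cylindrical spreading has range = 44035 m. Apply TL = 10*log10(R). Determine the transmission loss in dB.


TL = 10*log10(44035) = 46.44

46.44 dB


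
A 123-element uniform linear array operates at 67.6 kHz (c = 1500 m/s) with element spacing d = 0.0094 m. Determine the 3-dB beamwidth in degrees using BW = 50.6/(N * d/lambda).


Step 1: lambda = 1500/67600 = 0.02219 m
Step 2: d/lambda = 0.0094/0.02219 = 0.4236
Step 3: BW = 50.6/(N * d/lambda) = 50.6/(123 * 0.4236) = 0.97

0.97 deg


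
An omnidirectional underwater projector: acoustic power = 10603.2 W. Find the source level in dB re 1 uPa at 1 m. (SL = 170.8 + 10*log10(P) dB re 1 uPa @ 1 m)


211.05 dB


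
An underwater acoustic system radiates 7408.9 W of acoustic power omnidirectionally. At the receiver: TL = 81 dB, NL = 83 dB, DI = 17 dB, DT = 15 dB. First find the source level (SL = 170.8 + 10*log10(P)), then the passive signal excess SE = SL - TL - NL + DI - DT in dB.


Step 1: SL = 170.8 + 10*log10(7408.9) = 209.5 dB
Step 2: SE = SL - TL - NL + DI - DT = 209.5 - 81 - 83 + 17 - 15 = 47.5

47.5 dB


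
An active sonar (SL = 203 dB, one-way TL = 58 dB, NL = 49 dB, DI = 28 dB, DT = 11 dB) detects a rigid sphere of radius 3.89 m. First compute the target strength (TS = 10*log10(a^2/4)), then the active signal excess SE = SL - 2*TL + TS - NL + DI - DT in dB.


Step 1: TS = 10*log10(3.89^2/4) = 5.78 dB
Step 2: SE = SL - 2*TL + TS - NL + DI - DT = 203 - 2*58 + (5.78) - 49 + 28 - 11 = 60.78

60.78 dB


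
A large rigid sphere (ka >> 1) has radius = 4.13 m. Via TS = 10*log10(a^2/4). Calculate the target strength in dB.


TS = 10*log10(4.13^2 / 4) = 10*log10(4.264225) = 6.3

6.3 dB


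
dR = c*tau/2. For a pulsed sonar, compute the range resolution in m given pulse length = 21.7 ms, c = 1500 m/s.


dR = c*tau/2 = 1500 * 21.7e-3 / 2 = 16.275

16.275 m


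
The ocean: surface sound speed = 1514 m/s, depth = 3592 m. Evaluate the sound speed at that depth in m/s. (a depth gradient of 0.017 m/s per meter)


c = 1514 + 0.017 * 3592 = 1575.064

1575.064 m/s


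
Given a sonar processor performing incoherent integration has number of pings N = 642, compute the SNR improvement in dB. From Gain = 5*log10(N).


Gain = 5*log10(642) = 14.04

14.04 dB


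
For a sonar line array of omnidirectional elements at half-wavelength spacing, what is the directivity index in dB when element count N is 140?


DI = 10*log10(140) = 21.46

21.46 dB


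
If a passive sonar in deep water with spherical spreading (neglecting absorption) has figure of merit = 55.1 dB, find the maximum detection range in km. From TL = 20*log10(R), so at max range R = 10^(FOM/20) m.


0.57 km


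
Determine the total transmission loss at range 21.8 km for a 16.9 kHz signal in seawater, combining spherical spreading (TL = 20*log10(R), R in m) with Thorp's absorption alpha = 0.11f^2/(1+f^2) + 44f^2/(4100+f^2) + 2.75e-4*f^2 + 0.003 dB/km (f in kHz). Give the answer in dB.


Step 1 (Thorp): alpha = 0.11*285.61/(1+285.61) + 44*285.61/(4100+285.61) + 2.75e-4*285.61 + 0.003 = 3.0566 dB/km
Step 2: TL_spread = 20*log10(21800) = 86.77 dB
Step 3: TL_abs = alpha*R = 3.0566 * 21.8 = 66.63 dB
Step 4: TL_total = 86.77 + 66.63 = 153.4

153.4 dB


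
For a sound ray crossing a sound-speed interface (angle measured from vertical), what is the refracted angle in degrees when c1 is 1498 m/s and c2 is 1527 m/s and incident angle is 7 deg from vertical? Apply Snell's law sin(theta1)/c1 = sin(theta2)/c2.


7.14 deg


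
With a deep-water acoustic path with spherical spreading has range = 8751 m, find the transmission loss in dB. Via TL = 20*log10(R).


TL = 20*log10(8751) = 78.84

78.84 dB


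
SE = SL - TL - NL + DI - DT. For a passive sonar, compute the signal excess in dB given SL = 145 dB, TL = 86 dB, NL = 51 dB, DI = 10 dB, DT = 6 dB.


12 dB


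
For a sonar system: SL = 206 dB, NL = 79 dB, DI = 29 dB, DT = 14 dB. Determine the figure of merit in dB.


FOM = SL - NL + DI - DT = 206 - 79 + 29 - 14 = 142

142 dB


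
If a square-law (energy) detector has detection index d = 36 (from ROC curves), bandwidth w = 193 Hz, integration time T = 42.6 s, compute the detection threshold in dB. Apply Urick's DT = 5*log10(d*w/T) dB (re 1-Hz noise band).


11.06 dB


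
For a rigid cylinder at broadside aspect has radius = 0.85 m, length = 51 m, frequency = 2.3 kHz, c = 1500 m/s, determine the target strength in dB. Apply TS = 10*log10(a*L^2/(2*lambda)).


lambda = 1500/2300 = 0.65217 m
TS = 10*log10(0.85*51^2/(2*0.65217)) = 32.29

32.29 dB


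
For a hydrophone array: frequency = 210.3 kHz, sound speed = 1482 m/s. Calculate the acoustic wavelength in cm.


0.7 cm


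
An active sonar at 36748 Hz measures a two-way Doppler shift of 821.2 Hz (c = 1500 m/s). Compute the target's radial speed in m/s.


From fd = 2*f*v/c, v = c*fd/(2*f) = 1500 * 821.2 / (2*36748) = 16.76

16.76 m/s


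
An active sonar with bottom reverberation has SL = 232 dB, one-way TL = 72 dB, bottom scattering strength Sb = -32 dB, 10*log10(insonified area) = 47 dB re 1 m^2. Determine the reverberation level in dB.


RL = SL - 2*TL + Sb + 10*log10(A) = 232 - 2*72 + (-32) + 47 = 103

103 dB


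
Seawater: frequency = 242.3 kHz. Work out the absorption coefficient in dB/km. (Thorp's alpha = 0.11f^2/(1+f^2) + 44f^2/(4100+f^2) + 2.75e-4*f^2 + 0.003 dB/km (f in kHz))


f^2 = 58709.29
alpha = 0.11*58709.29/(1+58709.29) + 44*58709.29/(4100+58709.29) + 2.75e-4*58709.29 + 0.003 = 57.386

57.386 dB/km


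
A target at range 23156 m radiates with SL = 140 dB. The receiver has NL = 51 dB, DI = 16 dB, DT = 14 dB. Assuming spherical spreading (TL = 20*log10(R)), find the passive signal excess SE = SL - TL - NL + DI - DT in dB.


Step 1: TL = 20*log10(23156) = 87.29 dB
Step 2: SE = 140 - 87.29 - 51 + 16 - 14 = 3.71

3.71 dB


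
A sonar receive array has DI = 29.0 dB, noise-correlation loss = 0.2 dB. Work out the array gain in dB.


AG = DI - L_corr = 29.0 - 0.2 = 28.8

28.8 dB


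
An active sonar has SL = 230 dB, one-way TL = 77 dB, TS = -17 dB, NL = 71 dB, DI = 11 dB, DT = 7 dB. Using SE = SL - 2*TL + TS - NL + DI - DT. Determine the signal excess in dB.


SE = SL - 2*TL + TS - NL + DI - DT = 230 - 2*77 + (-17) - 71 + 11 - 7 = -8

-8 dB


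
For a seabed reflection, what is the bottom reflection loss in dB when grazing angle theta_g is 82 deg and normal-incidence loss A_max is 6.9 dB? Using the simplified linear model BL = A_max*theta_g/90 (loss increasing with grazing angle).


BL = A_max * theta_g / 90 = 6.9 * 82 / 90 = 6.29

6.29 dB


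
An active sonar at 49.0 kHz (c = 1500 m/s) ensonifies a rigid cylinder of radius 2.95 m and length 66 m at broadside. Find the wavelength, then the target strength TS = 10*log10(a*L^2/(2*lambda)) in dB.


Step 1: lambda = c/f = 1500/49000 = 0.03061 m
Step 2: TS = 10*log10(a*L^2/(2*lambda)) = 10*log10(2.95*66^2/(2*0.03061)) = 53.22

53.22 dB


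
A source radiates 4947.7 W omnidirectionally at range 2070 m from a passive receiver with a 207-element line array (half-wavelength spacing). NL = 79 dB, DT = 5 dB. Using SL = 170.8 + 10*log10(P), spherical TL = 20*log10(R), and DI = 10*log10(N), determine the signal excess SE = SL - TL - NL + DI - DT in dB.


Step 1: SL = 170.8 + 10*log10(4947.7) = 207.74 dB
Step 2: TL = 20*log10(2070) = 66.32 dB
Step 3: DI = 10*log10(207) = 23.16 dB
Step 4: SE = SL - TL - NL + DI - DT = 207.74 - 66.32 - 79 + 23.16 - 5 = 80.58

80.58 dB


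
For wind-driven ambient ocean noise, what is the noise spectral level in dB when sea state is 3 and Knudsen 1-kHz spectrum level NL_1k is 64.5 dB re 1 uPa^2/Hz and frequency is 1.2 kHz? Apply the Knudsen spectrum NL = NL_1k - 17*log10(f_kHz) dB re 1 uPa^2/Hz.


NL = NL_1k - 17*log10(f_kHz) = 64.5 - 17*log10(1.2) = 64.5 - (1.35) = 63.15

63.15 dB


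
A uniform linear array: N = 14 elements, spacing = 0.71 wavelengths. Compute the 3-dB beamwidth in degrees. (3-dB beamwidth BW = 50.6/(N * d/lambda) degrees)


BW = 50.6 / (14 * 0.71) = 50.6 / 9.94 = 5.09

5.09 deg


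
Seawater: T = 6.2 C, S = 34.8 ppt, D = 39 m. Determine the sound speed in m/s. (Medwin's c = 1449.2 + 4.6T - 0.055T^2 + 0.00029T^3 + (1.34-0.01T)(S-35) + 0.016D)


c = 1449.2 + 4.6*6.2 - 0.055*6.2^2 + 0.00029*6.2^3 + (1.34 - 0.01*6.2)*(34.8 - 35) + 0.016*39 = 1476.04

1476.04 m/s


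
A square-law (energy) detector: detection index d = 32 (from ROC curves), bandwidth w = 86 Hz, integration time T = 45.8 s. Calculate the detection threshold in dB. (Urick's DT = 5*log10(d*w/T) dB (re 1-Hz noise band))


DT = 5*log10(d*w/T) = 5*log10(32 * 86 / 45.8) = 5*log10(60.09) = 8.89

8.89 dB


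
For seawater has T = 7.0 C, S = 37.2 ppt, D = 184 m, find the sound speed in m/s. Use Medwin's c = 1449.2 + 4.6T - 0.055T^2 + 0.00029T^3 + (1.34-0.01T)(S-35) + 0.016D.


c = 1449.2 + 4.6*7.0 - 0.055*7.0^2 + 0.00029*7.0^3 + (1.34 - 0.01*7.0)*(37.2 - 35) + 0.016*184 = 1484.54

1484.54 m/s


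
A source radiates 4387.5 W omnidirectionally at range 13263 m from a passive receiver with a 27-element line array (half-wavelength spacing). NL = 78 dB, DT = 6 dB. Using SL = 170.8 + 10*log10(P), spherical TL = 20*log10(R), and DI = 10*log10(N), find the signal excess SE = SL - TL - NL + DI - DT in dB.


55.08 dB


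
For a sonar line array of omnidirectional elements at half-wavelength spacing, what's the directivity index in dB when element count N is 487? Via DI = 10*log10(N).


26.88 dB


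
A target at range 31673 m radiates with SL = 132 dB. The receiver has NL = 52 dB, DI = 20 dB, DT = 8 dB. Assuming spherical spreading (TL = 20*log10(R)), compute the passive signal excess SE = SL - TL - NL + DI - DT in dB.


Step 1: TL = 20*log10(31673) = 90.01 dB
Step 2: SE = 132 - 90.01 - 52 + 20 - 8 = 1.99

1.99 dB


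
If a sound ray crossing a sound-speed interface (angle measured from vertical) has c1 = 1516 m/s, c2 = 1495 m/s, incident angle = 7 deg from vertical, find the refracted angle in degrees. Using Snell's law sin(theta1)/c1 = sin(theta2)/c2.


sin(theta2) = (c2/c1)*sin(theta1) = (1495/1516)*sin(7 deg) = 0.12018
theta2 = arcsin(0.12018) = 6.9

6.9 deg


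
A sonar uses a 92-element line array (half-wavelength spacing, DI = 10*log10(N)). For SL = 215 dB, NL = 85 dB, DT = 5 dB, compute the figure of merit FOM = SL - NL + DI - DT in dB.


144.64 dB


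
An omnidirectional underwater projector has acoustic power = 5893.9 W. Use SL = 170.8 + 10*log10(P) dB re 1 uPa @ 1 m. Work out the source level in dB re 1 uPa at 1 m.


SL = 170.8 + 10*log10(5893.9) = 170.8 + 37.7 = 208.5

208.5 dB


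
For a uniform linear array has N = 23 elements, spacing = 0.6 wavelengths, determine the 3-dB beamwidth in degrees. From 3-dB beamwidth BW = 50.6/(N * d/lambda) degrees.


3.67 deg


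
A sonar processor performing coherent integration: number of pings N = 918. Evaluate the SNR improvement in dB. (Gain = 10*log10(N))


29.63 dB


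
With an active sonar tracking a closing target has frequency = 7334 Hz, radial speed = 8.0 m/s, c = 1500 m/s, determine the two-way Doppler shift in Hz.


78.23 Hz


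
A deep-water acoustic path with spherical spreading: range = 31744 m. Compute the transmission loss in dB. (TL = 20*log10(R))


TL = 20*log10(31744) = 90.03

90.03 dB


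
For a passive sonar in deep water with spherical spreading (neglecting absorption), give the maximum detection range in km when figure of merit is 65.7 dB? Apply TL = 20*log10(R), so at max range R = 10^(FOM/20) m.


At max range FOM = TL, so 20*log10(R) = 65.7
R = 10^(65.7/20) = 1927.52 m = 1.93 km

1.93 km


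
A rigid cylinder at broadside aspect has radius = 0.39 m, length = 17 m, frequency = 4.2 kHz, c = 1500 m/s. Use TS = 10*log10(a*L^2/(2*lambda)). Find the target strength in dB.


lambda = 1500/4200 = 0.35714 m
TS = 10*log10(0.39*17^2/(2*0.35714)) = 21.98

21.98 dB


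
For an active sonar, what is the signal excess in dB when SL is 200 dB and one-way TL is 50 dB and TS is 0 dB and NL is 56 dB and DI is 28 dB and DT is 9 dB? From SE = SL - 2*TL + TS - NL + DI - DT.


63 dB


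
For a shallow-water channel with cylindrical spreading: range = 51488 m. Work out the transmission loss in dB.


47.12 dB


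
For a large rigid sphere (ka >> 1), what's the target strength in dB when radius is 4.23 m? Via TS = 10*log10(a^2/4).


TS = 10*log10(4.23^2 / 4) = 10*log10(4.473225) = 6.51

6.51 dB


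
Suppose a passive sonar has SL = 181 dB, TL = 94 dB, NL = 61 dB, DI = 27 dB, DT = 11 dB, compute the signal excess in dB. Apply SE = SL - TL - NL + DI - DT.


42 dB


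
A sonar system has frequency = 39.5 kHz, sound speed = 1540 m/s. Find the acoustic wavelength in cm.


3.9 cm


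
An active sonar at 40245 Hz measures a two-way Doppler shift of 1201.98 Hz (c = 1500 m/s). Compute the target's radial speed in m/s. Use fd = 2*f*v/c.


22.4 m/s


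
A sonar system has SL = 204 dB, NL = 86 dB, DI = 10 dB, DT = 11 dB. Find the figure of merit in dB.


117 dB


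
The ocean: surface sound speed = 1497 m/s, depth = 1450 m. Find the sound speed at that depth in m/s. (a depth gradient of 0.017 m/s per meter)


c = 1497 + 0.017 * 1450 = 1521.65

1521.65 m/s


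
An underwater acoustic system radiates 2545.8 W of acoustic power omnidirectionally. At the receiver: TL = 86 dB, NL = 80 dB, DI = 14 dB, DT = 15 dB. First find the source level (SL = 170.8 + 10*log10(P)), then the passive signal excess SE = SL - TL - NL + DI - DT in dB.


Step 1: SL = 170.8 + 10*log10(2545.8) = 204.86 dB
Step 2: SE = SL - TL - NL + DI - DT = 204.86 - 86 - 80 + 14 - 15 = 37.86

37.86 dB


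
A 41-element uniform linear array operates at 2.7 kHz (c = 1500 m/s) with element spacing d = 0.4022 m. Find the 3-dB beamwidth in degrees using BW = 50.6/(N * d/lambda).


Step 1: lambda = 1500/2700 = 0.55556 m
Step 2: d/lambda = 0.4022/0.55556 = 0.724
Step 3: BW = 50.6/(N * d/lambda) = 50.6/(41 * 0.724) = 1.7

1.7 deg


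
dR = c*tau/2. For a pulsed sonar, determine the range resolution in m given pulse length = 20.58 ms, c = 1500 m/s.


dR = c*tau/2 = 1500 * 20.58e-3 / 2 = 15.435

15.435 m


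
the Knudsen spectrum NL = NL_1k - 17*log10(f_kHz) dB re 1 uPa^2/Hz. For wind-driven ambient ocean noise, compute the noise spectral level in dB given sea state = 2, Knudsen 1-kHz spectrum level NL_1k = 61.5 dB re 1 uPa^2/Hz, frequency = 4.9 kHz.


NL = NL_1k - 17*log10(f_kHz) = 61.5 - 17*log10(4.9) = 61.5 - (11.73) = 49.77

49.77 dB


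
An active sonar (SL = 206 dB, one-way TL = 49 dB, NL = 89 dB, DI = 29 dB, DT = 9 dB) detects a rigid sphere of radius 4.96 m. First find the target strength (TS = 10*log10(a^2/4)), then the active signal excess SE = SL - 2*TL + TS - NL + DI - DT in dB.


Step 1: TS = 10*log10(4.96^2/4) = 7.89 dB
Step 2: SE = SL - 2*TL + TS - NL + DI - DT = 206 - 2*49 + (7.89) - 89 + 29 - 9 = 46.89

46.89 dB


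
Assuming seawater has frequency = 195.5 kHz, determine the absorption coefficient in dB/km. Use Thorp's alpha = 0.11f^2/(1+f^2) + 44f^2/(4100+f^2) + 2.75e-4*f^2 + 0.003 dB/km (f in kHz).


f^2 = 38220.25
alpha = 0.11*38220.25/(1+38220.25) + 44*38220.25/(4100+38220.25) + 2.75e-4*38220.25 + 0.003 = 50.361

50.361 dB/km


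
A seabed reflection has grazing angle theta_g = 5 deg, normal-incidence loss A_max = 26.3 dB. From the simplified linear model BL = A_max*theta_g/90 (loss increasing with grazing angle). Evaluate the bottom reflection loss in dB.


BL = A_max * theta_g / 90 = 26.3 * 5 / 90 = 1.46

1.46 dB


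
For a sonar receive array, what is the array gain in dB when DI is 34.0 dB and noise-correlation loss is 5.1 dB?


AG = DI - L_corr = 34.0 - 5.1 = 28.9

28.9 dB


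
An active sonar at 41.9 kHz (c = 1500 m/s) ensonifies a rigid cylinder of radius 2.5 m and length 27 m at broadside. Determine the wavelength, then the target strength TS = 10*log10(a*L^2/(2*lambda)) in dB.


Step 1: lambda = c/f = 1500/41900 = 0.0358 m
Step 2: TS = 10*log10(a*L^2/(2*lambda)) = 10*log10(2.5*27^2/(2*0.0358)) = 44.06

44.06 dB


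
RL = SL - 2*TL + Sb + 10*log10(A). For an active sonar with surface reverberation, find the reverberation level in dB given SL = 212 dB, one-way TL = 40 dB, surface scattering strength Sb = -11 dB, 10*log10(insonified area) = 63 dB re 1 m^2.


184 dB


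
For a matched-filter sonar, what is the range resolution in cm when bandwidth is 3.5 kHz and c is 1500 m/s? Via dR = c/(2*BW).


dR = c/(2*BW) = 1500 / (2 * 3.5e3) = 0.2143 m = 21.43 cm

21.43 cm


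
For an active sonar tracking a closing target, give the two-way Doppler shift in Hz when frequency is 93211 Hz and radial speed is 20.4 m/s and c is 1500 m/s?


2535.34 Hz


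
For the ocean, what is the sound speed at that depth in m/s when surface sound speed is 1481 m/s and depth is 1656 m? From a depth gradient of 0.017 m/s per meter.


c = 1481 + 0.017 * 1656 = 1509.152

1509.152 m/s


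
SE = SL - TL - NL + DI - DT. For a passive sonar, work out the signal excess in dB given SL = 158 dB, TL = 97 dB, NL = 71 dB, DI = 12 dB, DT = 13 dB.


-11 dB


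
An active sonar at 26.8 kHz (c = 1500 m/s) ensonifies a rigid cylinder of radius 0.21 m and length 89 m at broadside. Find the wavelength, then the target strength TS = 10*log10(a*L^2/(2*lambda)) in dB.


Step 1: lambda = c/f = 1500/26800 = 0.05597 m
Step 2: TS = 10*log10(a*L^2/(2*lambda)) = 10*log10(0.21*89^2/(2*0.05597)) = 41.72

41.72 dB


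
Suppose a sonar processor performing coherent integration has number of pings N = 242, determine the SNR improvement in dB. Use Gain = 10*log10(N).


Gain = 10*log10(242) = 23.84

23.84 dB


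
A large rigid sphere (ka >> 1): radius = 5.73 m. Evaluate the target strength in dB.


TS = 10*log10(5.73^2 / 4) = 10*log10(8.208225) = 9.14

9.14 dB


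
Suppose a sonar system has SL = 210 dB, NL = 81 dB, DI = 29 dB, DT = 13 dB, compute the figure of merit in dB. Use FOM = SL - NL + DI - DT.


145 dB


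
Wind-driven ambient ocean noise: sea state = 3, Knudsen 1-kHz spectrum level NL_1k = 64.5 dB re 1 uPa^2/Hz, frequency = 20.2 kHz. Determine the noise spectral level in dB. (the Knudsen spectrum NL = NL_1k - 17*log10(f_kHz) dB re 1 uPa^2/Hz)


NL = NL_1k - 17*log10(f_kHz) = 64.5 - 17*log10(20.2) = 64.5 - (22.19) = 42.31

42.31 dB


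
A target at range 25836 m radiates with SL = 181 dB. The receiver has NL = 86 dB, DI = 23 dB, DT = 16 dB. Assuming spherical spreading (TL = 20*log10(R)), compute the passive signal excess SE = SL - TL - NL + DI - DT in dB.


13.76 dB


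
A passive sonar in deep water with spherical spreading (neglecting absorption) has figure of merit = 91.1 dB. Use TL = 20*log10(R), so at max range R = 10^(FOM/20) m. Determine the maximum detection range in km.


At max range FOM = TL, so 20*log10(R) = 91.1
R = 10^(91.1/20) = 35892.19 m = 35.89 km

35.89 km


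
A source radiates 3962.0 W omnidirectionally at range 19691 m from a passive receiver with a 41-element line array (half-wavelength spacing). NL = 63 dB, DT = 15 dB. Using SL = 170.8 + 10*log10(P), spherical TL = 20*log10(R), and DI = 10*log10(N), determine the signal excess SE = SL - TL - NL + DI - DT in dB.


Step 1: SL = 170.8 + 10*log10(3962.0) = 206.78 dB
Step 2: TL = 20*log10(19691) = 85.89 dB
Step 3: DI = 10*log10(41) = 16.13 dB
Step 4: SE = SL - TL - NL + DI - DT = 206.78 - 85.89 - 63 + 16.13 - 15 = 59.02

59.02 dB


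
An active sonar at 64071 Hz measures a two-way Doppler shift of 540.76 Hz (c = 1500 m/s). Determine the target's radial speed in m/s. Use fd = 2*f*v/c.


From fd = 2*f*v/c, v = c*fd/(2*f) = 1500 * 540.76 / (2*64071) = 6.33

6.33 m/s


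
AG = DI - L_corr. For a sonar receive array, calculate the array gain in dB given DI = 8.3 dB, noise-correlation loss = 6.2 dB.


AG = DI - L_corr = 8.3 - 6.2 = 2.1

2.1 dB


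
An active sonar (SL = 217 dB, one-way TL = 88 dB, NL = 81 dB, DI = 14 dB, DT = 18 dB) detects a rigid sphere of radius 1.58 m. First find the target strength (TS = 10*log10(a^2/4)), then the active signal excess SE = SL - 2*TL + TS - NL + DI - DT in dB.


Step 1: TS = 10*log10(1.58^2/4) = -2.05 dB
Step 2: SE = SL - 2*TL + TS - NL + DI - DT = 217 - 2*88 + (-2.05) - 81 + 14 - 18 = -46.05

-46.05 dB


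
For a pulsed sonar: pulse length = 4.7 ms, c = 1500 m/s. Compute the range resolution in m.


dR = c*tau/2 = 1500 * 4.7e-3 / 2 = 3.525

3.525 m


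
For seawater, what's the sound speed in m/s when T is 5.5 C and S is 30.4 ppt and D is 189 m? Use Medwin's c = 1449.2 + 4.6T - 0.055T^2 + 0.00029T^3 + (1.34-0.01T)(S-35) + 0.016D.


1470.0 m/s


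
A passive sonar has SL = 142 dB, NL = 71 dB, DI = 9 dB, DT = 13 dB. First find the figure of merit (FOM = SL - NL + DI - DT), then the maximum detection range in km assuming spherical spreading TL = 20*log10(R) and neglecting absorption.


Step 1: FOM = SL - NL + DI - DT = 142 - 71 + 9 - 13 = 67 dB
Step 2: at max range FOM = TL = 20*log10(R), so R = 10^(67/20) = 2238.72 m = 2.24 km

2.24 km


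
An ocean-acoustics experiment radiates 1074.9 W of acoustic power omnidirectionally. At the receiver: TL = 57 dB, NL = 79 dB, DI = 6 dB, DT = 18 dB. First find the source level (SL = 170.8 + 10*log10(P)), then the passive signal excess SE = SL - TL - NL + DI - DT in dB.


Step 1: SL = 170.8 + 10*log10(1074.9) = 201.11 dB
Step 2: SE = SL - TL - NL + DI - DT = 201.11 - 57 - 79 + 6 - 18 = 53.11

53.11 dB


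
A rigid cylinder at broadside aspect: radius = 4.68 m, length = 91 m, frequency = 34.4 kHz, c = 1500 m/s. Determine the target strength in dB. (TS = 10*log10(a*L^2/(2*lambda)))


lambda = 1500/34400 = 0.0436 m
TS = 10*log10(4.68*91^2/(2*0.0436)) = 56.48

56.48 dB


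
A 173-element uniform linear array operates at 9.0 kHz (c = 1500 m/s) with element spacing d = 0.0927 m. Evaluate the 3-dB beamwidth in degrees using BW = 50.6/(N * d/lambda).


0.53 deg


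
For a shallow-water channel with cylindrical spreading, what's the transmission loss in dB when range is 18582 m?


TL = 10*log10(18582) = 42.69

42.69 dB


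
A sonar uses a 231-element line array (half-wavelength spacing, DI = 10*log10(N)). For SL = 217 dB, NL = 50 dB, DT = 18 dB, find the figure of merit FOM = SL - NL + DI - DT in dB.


172.64 dB


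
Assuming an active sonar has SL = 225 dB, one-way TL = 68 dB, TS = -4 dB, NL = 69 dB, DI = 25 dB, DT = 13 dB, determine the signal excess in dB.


SE = SL - 2*TL + TS - NL + DI - DT = 225 - 2*68 + (-4) - 69 + 25 - 13 = 28

28 dB


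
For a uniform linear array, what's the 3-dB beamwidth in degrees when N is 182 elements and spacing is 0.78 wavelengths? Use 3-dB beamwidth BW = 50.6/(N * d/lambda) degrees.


BW = 50.6 / (182 * 0.78) = 50.6 / 141.96 = 0.36

0.36 deg


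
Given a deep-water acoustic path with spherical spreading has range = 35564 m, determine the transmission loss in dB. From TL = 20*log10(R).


91.02 dB


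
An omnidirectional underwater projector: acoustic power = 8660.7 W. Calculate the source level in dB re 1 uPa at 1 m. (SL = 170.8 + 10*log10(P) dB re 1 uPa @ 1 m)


SL = 170.8 + 10*log10(8660.7) = 170.8 + 39.38 = 210.18

210.18 dB


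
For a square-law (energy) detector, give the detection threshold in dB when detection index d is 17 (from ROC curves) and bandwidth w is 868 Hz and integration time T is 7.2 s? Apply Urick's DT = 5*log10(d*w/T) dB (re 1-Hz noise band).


16.56 dB


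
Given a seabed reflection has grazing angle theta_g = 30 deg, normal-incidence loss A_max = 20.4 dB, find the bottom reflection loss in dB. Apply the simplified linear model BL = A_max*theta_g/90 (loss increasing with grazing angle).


BL = A_max * theta_g / 90 = 20.4 * 30 / 90 = 6.8

6.8 dB


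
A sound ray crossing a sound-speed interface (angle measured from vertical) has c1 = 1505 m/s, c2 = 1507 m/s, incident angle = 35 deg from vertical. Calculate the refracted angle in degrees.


sin(theta2) = (c2/c1)*sin(theta1) = (1507/1505)*sin(35 deg) = 0.57434
theta2 = arcsin(0.57434) = 35.05

35.05 deg


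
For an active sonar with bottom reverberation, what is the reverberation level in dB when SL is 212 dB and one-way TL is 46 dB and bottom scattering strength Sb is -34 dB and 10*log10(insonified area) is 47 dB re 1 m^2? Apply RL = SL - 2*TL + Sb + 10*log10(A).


133 dB


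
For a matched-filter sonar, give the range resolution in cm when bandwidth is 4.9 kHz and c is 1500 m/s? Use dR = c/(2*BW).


15.31 cm


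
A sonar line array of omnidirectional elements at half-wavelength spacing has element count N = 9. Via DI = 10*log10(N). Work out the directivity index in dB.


9.54 dB


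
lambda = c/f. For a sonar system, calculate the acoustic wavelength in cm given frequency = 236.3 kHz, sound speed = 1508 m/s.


0.64 cm


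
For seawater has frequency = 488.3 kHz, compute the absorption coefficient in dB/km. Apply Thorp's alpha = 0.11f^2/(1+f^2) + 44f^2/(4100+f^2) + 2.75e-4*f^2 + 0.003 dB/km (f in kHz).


f^2 = 238436.89
alpha = 0.11*238436.89/(1+238436.89) + 44*238436.89/(4100+238436.89) + 2.75e-4*238436.89 + 0.003 = 108.939

108.939 dB/km


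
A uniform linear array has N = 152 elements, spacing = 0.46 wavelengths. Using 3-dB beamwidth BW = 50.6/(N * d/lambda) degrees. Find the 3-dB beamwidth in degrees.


BW = 50.6 / (152 * 0.46) = 50.6 / 69.92 = 0.72

0.72 deg


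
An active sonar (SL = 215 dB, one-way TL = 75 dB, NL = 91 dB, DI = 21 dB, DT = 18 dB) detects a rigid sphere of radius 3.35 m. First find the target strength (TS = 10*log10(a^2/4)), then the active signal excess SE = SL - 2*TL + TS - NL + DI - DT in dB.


Step 1: TS = 10*log10(3.35^2/4) = 4.48 dB
Step 2: SE = SL - 2*TL + TS - NL + DI - DT = 215 - 2*75 + (4.48) - 91 + 21 - 18 = -18.52

-18.52 dB


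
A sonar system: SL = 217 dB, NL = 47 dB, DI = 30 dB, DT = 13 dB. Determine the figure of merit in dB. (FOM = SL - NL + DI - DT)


187 dB


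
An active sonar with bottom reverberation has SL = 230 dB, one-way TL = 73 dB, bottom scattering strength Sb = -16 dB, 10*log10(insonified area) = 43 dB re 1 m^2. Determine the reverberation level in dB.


111 dB


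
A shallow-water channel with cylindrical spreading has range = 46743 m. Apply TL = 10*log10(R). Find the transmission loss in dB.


TL = 10*log10(46743) = 46.7

46.7 dB


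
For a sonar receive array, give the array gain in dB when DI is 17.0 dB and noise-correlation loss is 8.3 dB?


AG = DI - L_corr = 17.0 - 8.3 = 8.7

8.7 dB


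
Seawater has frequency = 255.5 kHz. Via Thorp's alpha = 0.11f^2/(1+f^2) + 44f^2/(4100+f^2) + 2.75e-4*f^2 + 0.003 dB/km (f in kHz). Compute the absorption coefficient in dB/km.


f^2 = 65280.25
alpha = 0.11*65280.25/(1+65280.25) + 44*65280.25/(4100+65280.25) + 2.75e-4*65280.25 + 0.003 = 59.465

59.465 dB/km


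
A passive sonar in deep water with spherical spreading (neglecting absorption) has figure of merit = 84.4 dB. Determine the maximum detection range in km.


16.6 km


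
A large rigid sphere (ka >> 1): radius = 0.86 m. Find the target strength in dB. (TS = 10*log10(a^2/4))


-7.33 dB


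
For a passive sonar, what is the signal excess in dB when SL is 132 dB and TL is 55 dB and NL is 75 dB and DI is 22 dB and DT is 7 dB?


17 dB


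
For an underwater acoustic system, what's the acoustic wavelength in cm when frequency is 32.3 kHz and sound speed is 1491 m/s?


lambda = c/f = 1491 / 32300 = 0.0462 m = 4.62 cm

4.62 cm


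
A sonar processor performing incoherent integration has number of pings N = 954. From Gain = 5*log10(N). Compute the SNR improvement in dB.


14.9 dB


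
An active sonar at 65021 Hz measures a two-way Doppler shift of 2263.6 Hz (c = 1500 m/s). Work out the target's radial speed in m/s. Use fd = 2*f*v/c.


From fd = 2*f*v/c, v = c*fd/(2*f) = 1500 * 2263.6 / (2*65021) = 26.11

26.11 m/s


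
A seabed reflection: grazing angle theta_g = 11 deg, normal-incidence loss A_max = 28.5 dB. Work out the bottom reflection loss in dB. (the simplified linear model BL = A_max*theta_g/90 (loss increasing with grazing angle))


BL = A_max * theta_g / 90 = 28.5 * 11 / 90 = 3.48

3.48 dB


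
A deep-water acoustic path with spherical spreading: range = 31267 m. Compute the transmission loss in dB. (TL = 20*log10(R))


89.9 dB


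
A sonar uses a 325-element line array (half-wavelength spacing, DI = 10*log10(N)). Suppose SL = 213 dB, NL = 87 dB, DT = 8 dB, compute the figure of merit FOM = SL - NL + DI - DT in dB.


143.12 dB


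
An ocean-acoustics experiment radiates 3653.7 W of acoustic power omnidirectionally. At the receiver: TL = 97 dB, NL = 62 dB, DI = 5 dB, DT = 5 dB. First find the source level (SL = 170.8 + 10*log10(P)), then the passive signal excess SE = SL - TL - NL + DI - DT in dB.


Step 1: SL = 170.8 + 10*log10(3653.7) = 206.43 dB
Step 2: SE = SL - TL - NL + DI - DT = 206.43 - 97 - 62 + 5 - 5 = 47.43

47.43 dB


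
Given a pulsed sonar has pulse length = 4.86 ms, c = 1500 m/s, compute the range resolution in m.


3.645 m


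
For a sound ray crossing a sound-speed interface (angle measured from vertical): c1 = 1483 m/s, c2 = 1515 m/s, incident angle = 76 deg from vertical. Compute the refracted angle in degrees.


82.41 deg


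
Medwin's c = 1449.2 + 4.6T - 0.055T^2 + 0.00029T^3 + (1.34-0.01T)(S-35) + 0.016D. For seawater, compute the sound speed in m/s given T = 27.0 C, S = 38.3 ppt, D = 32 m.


c = 1449.2 + 4.6*27.0 - 0.055*27.0^2 + 0.00029*27.0^3 + (1.34 - 0.01*27.0)*(38.3 - 35) + 0.016*32 = 1543.06

1543.06 m/s


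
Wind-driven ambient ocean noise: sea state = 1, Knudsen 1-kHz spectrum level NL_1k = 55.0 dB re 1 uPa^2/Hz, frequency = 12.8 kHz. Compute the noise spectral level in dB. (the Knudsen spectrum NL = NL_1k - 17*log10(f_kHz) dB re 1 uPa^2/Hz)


NL = NL_1k - 17*log10(f_kHz) = 55.0 - 17*log10(12.8) = 55.0 - (18.82) = 36.18

36.18 dB


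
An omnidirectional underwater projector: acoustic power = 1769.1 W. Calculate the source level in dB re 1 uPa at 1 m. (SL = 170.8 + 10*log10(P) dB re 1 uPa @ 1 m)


SL = 170.8 + 10*log10(1769.1) = 170.8 + 32.48 = 203.28

203.28 dB


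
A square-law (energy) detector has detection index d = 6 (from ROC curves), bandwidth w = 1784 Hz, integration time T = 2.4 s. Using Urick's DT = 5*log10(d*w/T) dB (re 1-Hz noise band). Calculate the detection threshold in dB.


DT = 5*log10(d*w/T) = 5*log10(6 * 1784 / 2.4) = 5*log10(4460.0) = 18.25

18.25 dB


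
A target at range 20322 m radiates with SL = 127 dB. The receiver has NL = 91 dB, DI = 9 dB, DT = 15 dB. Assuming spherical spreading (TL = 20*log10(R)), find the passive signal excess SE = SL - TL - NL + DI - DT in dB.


-56.16 dB


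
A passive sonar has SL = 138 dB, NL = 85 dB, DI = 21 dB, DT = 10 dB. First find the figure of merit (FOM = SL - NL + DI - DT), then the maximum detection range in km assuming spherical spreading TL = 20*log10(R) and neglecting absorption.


Step 1: FOM = SL - NL + DI - DT = 138 - 85 + 21 - 10 = 64 dB
Step 2: at max range FOM = TL = 20*log10(R), so R = 10^(64/20) = 1584.89 m = 1.58 km

1.58 km


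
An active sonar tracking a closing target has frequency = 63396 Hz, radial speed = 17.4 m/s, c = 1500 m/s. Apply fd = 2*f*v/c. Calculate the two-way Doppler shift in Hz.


1470.79 Hz


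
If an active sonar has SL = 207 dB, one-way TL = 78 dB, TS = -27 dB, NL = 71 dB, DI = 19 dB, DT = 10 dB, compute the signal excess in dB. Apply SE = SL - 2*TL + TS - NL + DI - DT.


SE = SL - 2*TL + TS - NL + DI - DT = 207 - 2*78 + (-27) - 71 + 19 - 10 = -38

-38 dB


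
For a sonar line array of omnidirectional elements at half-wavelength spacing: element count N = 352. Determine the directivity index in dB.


DI = 10*log10(352) = 25.47

25.47 dB


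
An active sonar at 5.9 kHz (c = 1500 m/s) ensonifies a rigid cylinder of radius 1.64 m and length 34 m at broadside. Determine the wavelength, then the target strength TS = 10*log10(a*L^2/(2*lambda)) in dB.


Step 1: lambda = c/f = 1500/5900 = 0.25424 m
Step 2: TS = 10*log10(a*L^2/(2*lambda)) = 10*log10(1.64*34^2/(2*0.25424)) = 35.72

35.72 dB


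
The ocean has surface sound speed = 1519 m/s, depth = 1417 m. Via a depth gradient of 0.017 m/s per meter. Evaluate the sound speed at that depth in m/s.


1543.089 m/s


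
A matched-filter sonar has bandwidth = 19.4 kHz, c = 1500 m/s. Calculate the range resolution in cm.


dR = c/(2*BW) = 1500 / (2 * 19.4e3) = 0.0387 m = 3.87 cm

3.87 cm


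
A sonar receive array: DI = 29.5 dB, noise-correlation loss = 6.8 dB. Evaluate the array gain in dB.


AG = DI - L_corr = 29.5 - 6.8 = 22.7

22.7 dB


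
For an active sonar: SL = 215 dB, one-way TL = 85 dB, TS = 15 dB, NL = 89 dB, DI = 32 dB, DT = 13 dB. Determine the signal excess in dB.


SE = SL - 2*TL + TS - NL + DI - DT = 215 - 2*85 + (15) - 89 + 32 - 13 = -10

-10 dB


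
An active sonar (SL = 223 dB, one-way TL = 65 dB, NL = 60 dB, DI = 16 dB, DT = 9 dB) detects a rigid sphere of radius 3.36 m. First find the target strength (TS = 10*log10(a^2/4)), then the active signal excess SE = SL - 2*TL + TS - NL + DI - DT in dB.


Step 1: TS = 10*log10(3.36^2/4) = 4.51 dB
Step 2: SE = SL - 2*TL + TS - NL + DI - DT = 223 - 2*65 + (4.51) - 60 + 16 - 9 = 44.51

44.51 dB


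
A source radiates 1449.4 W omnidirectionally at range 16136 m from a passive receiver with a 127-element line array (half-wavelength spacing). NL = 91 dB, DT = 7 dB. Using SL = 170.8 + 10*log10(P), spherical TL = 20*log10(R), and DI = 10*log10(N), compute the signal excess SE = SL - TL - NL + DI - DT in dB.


41.29 dB


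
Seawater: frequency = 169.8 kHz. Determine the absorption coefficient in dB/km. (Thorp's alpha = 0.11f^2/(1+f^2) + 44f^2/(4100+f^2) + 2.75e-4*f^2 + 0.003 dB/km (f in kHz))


f^2 = 28832.04
alpha = 0.11*28832.04/(1+28832.04) + 44*28832.04/(4100+28832.04) + 2.75e-4*28832.04 + 0.003 = 46.564

46.564 dB/km


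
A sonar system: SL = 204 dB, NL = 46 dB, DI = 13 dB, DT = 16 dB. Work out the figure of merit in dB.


155 dB


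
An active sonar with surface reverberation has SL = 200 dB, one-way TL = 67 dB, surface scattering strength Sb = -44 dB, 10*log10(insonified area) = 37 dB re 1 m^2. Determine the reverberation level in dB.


RL = SL - 2*TL + Sb + 10*log10(A) = 200 - 2*67 + (-44) + 37 = 59

59 dB


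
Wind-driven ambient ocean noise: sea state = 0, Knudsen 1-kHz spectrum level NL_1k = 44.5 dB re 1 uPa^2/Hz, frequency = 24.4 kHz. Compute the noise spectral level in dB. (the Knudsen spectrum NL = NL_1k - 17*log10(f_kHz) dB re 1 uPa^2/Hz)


NL = NL_1k - 17*log10(f_kHz) = 44.5 - 17*log10(24.4) = 44.5 - (23.59) = 20.91

20.91 dB


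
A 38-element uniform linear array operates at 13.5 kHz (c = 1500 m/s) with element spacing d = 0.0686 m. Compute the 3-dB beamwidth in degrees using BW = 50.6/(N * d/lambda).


Step 1: lambda = 1500/13500 = 0.11111 m
Step 2: d/lambda = 0.0686/0.11111 = 0.6174
Step 3: BW = 50.6/(N * d/lambda) = 50.6/(38 * 0.6174) = 2.16

2.16 deg


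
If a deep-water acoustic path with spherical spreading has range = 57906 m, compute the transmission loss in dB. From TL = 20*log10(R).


TL = 20*log10(57906) = 95.25

95.25 dB


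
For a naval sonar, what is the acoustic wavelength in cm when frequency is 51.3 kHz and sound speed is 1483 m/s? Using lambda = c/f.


lambda = c/f = 1483 / 51300 = 0.0289 m = 2.89 cm

2.89 cm


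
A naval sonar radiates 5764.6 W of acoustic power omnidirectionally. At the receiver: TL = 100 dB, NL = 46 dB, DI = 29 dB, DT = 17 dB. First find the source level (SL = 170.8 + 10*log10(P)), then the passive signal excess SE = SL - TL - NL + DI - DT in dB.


Step 1: SL = 170.8 + 10*log10(5764.6) = 208.41 dB
Step 2: SE = SL - TL - NL + DI - DT = 208.41 - 100 - 46 + 29 - 17 = 74.41

74.41 dB


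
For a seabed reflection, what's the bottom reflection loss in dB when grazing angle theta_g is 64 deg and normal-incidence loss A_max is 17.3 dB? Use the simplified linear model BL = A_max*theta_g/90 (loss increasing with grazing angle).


12.3 dB


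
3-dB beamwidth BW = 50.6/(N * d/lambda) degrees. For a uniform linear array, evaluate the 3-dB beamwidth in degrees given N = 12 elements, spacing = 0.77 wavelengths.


BW = 50.6 / (12 * 0.77) = 50.6 / 9.24 = 5.48

5.48 deg


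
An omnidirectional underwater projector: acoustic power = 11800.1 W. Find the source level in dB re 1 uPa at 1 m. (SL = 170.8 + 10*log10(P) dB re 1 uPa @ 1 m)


SL = 170.8 + 10*log10(11800.1) = 170.8 + 40.72 = 211.52

211.52 dB


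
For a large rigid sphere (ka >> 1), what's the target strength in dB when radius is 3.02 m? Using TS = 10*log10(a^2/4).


TS = 10*log10(3.02^2 / 4) = 10*log10(2.2801) = 3.58

3.58 dB


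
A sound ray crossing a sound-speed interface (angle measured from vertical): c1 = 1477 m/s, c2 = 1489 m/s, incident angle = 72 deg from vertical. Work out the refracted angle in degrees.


73.49 deg


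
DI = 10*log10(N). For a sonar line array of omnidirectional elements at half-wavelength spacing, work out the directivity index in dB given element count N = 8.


DI = 10*log10(8) = 9.03

9.03 dB


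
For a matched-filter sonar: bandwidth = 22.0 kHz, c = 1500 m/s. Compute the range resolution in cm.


3.41 cm


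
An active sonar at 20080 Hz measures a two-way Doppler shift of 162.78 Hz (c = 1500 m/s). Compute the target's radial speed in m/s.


From fd = 2*f*v/c, v = c*fd/(2*f) = 1500 * 162.78 / (2*20080) = 6.08

6.08 m/s


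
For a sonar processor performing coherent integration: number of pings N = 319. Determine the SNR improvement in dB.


Gain = 10*log10(319) = 25.04

25.04 dB


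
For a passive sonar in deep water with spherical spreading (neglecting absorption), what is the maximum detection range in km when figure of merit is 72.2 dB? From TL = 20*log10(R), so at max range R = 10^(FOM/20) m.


4.07 km
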